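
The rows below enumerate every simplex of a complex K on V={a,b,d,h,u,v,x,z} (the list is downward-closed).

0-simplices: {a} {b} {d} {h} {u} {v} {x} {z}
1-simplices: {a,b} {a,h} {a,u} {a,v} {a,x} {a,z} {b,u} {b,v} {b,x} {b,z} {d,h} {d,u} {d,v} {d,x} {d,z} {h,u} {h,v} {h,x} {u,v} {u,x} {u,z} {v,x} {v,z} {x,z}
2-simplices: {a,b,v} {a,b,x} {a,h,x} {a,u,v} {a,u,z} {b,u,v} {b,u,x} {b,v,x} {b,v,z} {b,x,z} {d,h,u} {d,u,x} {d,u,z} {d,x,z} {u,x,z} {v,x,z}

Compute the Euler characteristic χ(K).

χ(K)=0

n_0=8 n_1=24 n_2=16
χ=+8−24+16=0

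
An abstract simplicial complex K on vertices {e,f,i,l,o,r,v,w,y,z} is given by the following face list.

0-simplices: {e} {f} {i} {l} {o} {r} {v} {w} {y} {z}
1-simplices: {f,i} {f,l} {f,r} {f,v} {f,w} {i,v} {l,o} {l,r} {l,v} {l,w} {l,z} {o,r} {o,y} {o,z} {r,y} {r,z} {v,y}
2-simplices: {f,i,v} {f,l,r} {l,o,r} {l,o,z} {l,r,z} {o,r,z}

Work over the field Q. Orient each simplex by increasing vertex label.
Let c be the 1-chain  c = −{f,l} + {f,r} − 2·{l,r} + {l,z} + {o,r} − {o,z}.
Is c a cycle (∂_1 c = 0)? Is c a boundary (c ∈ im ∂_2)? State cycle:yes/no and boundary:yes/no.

cycle:yes boundary:yes

n_0=10 n_1=17 n_2=6  [Q]
∂1: piv[fi,fl,fr,fv,fw,lo,lz,oy] rk=8  ker:iv,lr,lv,lw,or,oz,ry,rz,vy
∂2: piv[fiv,flr,lor,loz,lrz] rk=5  ker:orz
∂1c = 0
c vs im∂2: reduces to 0 ⇒ boundary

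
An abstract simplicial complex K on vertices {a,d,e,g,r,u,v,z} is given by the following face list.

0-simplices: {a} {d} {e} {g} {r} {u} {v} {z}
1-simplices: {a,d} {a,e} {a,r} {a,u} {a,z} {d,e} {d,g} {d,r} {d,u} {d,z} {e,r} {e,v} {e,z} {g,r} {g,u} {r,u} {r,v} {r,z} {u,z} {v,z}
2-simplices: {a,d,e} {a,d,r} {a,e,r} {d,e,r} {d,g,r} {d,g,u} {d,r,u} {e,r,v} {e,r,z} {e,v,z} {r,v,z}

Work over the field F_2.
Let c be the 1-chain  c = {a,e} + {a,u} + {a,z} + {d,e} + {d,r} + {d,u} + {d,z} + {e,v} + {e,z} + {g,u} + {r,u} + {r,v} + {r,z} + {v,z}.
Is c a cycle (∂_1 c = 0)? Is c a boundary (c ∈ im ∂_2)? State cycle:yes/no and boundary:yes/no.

n_0=8 n_1=20 n_2=11  [Z2]
∂1: piv[ad,ae,ar,au,az,dg,ev] rk=7  ker:de,dr,du,dz,er,ez,gr,gu,ru,rv,rz,uz,vz
∂2: piv[ade,adr,aer,dgr,dgu,dru,erv,erz,evz] rk=9  ker:der,rvz
∂1c = {a} + {g} + {v} + {z}

cycle:no boundary:no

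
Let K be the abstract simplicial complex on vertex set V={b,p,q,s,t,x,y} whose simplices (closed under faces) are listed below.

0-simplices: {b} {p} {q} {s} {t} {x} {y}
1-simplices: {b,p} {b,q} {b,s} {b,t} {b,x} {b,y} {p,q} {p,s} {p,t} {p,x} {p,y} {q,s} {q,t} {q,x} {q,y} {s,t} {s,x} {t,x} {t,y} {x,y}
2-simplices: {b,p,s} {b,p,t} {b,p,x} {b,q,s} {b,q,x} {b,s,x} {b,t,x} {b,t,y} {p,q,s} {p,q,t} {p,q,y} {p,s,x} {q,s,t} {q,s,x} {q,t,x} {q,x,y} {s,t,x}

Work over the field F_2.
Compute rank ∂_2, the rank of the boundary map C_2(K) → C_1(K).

rank∂_2=13

n_0=7 n_1=20 n_2=17  [Z2]
∂1: piv[bp,bq,bs,bt,bx,by] rk=6  ker:pq,ps,pt,px,py,qs,qt,qx,qy,st,sx,tx,ty,xy
∂2: piv[bps,bpt,bpx,bqs,bqx,bsx,btx,bty,pqs,pqt,pqy,qst,qxy] rk=13  ker:psx,qsx,qtx,stx
rk∂_2=13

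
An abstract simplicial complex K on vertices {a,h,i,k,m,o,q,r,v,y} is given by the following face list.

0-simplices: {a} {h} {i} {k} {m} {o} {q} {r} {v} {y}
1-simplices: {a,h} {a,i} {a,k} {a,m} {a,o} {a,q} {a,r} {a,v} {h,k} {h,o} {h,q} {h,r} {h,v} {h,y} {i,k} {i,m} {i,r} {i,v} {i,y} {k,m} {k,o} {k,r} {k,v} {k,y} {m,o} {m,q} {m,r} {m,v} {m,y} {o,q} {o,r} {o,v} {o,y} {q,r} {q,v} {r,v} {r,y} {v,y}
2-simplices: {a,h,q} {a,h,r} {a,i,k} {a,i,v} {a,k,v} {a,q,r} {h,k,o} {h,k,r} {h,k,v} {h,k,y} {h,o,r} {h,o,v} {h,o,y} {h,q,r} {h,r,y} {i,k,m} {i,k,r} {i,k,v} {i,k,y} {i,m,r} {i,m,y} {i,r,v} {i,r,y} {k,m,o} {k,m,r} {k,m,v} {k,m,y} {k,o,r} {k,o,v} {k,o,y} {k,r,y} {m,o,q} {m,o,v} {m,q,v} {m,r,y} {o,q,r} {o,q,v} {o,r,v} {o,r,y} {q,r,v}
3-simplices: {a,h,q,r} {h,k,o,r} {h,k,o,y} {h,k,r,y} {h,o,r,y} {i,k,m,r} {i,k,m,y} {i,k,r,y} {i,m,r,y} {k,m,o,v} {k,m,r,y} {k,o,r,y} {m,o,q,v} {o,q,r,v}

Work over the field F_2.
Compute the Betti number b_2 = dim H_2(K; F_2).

n_0=10 n_1=38 n_2=40 n_3=14  [Z2]
∂1: piv[ah,ai,ak,am,ao,aq,ar,av,hy] rk=9  ker:hk,ho,hq,hr,hv,ik,im,ir,iv,iy,km,ko,kr,kv,ky,mo,mq,mr,mv,my,oq,or,ov,oy,qr,qv,rv,ry,vy
∂2: piv[ahq,ahr,aik,aiv,akv,aqr,hko,hkr,hkv,hky,hor,hov,hoy,hry,ikm,ikr,iky,imr,imy,irv,kmo,kmv,moq,mqv,oqr] rk=25  ker:hqr,ikv,iry,kmr,kmy,kor,kov,koy,kry,mov,mry,oqv,orv,ory,qrv
∂3: piv[ahqr,hkor,hkoy,hkry,hory,ikmr,ikmy,ikry,imry,kmov,moqv,oqrv] rk=12  ker:kmry,kory
b_2=(40−25)−12=3

b_2=3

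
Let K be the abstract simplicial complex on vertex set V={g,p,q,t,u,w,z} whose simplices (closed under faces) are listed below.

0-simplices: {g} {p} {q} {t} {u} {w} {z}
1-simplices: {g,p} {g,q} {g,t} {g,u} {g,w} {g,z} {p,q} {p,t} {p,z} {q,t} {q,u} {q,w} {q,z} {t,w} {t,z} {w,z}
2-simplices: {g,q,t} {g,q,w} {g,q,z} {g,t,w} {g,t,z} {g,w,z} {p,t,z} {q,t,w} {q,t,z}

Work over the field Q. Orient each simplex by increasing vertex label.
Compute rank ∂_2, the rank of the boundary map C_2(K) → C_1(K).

n_0=7 n_1=16 n_2=9  [Q]
∂1: piv[gp,gq,gt,gu,gw,gz] rk=6  ker:pq,pt,pz,qt,qu,qw,qz,tw,tz,wz
∂2: piv[gqt,gqw,gqz,gtw,gtz,gwz,ptz] rk=7  ker:qtw,qtz
rk∂_2=7

rank∂_2=7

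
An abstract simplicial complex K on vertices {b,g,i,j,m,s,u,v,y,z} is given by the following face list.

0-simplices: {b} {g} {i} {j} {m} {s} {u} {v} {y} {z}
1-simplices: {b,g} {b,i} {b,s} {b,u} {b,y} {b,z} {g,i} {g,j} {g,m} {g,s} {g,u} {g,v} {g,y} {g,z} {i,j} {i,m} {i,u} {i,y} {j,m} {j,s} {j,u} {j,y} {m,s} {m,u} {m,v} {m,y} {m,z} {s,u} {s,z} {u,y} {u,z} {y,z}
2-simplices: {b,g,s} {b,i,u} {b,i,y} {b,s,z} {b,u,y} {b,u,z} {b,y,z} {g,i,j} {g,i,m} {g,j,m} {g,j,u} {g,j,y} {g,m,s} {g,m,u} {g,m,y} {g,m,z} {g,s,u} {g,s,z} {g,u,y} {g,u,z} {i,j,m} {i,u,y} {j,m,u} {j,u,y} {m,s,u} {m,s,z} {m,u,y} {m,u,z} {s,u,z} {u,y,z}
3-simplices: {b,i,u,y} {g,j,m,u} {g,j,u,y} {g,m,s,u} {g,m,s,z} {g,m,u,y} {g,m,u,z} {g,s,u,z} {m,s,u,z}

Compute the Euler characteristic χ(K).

n_0=10 n_1=32 n_2=30 n_3=9
χ=+10−32+30−9=-1

χ(K)=-1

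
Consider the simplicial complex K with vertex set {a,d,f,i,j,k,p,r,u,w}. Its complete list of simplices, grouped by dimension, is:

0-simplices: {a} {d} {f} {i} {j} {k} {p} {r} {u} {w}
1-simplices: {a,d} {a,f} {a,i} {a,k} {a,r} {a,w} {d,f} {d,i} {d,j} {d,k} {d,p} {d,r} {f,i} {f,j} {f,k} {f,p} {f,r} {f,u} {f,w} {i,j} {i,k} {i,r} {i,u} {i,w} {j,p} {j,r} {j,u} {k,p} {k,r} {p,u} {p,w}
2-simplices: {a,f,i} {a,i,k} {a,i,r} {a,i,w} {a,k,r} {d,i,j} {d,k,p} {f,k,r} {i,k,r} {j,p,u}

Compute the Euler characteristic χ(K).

χ(K)=-11

n_0=10 n_1=31 n_2=10
χ=+10−31+10=-11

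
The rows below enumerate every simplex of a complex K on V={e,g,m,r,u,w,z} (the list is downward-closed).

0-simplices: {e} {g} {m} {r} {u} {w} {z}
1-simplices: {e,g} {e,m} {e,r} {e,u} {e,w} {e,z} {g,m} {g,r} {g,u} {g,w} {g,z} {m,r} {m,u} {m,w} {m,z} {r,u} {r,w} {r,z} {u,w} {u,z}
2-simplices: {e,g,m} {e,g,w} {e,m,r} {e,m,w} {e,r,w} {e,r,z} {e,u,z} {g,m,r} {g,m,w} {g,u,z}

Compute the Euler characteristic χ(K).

χ(K)=-3

n_0=7 n_1=20 n_2=10
χ=+7−20+10=-3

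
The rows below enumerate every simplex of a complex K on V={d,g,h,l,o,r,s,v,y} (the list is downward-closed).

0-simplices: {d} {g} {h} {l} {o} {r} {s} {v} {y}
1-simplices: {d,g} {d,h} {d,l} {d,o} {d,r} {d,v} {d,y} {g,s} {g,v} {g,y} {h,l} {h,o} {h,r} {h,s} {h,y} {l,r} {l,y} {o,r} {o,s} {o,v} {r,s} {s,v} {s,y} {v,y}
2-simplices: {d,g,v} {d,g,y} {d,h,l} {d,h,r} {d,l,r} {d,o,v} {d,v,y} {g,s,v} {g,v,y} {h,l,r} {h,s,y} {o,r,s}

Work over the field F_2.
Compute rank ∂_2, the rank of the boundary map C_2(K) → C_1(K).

n_0=9 n_1=24 n_2=12  [Z2]
∂1: piv[dg,dh,dl,do,dr,dv,dy,gs] rk=8  ker:gv,gy,hl,ho,hr,hs,hy,lr,ly,or,os,ov,rs,sv,sy,vy
∂2: piv[dgv,dgy,dhl,dhr,dlr,dov,dvy,gsv,hsy,ors] rk=10  ker:gvy,hlr
rk∂_2=10

rank∂_2=10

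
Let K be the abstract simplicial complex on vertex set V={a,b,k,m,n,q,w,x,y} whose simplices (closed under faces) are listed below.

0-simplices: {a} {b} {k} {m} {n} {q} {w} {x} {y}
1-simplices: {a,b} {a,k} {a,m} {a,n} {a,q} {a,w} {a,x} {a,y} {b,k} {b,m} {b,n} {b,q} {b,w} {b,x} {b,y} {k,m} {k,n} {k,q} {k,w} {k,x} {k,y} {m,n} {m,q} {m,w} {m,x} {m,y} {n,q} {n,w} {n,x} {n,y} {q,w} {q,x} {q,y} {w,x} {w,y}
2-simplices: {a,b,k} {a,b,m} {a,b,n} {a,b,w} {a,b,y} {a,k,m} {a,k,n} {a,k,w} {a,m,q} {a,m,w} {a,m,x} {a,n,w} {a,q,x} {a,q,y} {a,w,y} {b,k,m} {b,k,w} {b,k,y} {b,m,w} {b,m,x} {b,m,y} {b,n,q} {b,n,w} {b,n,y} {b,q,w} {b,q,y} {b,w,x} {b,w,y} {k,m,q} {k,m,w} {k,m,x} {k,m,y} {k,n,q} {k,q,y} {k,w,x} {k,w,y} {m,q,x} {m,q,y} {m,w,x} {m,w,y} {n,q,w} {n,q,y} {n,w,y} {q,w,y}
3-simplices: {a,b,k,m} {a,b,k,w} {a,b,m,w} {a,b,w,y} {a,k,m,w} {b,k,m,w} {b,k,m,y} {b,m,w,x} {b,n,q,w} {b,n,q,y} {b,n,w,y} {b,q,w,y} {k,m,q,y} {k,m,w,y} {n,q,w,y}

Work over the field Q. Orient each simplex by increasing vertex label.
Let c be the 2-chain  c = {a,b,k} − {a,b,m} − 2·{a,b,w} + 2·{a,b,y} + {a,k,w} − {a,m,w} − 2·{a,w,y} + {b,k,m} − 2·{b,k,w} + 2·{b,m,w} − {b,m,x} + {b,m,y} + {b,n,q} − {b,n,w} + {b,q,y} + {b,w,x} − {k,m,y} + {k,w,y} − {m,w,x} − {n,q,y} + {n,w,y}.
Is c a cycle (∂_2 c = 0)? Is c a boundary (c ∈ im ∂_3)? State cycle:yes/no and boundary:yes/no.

n_0=9 n_1=35 n_2=44 n_3=15  [Q]
∂1: piv[ab,ak,am,an,aq,aw,ax,ay] rk=8  ker:bk,bm,bn,bq,bw,bx,by,km,kn,kq,kw,kx,ky,mn,mq,mw,mx,my,nq,nw,nx,ny,qw,qx,qy,wx,wy
∂2: piv[abk,abm,abn,abw,aby,akm,akn,akw,amq,amw,amx,anw,aqx,aqy,awy,bky,bmx,bmy,bnq,bny,bqw,bqy,bwx,kmq,kmx] rk=25  ker:bkm,bkw,bmw,bnw,bwy,kmw,kmy,knq,kqy,kwx,kwy,mqx,mqy,mwx,mwy,nqw,nqy,nwy,qwy
∂3: piv[abkm,abkw,abmw,abwy,akmw,bkmy,bmwx,bnqw,bnqy,bnwy,bqwy,kmqy,kmwy] rk=13  ker:bkmw,nqwy
∂2c = 0
c vs im∂3: residual ≠ 0 ⇒ not boundary

cycle:yes boundary:no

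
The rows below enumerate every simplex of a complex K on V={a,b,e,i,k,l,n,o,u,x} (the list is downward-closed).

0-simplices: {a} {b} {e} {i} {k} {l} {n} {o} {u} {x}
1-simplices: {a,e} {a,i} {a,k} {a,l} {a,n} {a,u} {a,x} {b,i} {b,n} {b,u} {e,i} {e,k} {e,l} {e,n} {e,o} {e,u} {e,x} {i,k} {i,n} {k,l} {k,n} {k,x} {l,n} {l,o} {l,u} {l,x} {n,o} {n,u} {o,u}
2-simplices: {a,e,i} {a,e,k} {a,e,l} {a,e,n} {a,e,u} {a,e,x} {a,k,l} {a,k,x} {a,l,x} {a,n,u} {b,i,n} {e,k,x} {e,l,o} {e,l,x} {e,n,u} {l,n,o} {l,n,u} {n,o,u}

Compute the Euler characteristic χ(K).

χ(K)=-1

n_0=10 n_1=29 n_2=18
χ=+10−29+18=-1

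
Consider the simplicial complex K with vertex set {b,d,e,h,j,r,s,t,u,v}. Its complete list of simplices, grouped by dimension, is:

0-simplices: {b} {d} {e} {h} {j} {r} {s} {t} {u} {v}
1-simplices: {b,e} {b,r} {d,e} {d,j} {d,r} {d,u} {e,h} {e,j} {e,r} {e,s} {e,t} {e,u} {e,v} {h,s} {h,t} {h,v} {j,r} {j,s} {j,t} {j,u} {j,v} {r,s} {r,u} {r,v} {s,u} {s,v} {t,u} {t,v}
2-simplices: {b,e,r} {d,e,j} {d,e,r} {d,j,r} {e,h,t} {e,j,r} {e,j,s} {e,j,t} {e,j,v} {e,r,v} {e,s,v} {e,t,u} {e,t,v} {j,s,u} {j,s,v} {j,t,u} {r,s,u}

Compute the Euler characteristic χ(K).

n_0=10 n_1=28 n_2=17
χ=+10−28+17=-1

χ(K)=-1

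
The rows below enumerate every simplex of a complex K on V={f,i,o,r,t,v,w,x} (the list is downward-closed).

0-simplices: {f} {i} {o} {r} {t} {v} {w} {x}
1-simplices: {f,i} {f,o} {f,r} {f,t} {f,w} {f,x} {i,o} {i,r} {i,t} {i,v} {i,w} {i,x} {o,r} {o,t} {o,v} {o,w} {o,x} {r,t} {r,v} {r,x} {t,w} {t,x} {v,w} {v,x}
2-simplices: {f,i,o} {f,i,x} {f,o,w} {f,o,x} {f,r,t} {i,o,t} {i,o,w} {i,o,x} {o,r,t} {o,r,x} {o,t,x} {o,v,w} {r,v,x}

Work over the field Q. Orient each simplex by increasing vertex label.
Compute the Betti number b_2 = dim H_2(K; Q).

b_2=1

n_0=8 n_1=24 n_2=13  [Q]
∂1: piv[fi,fo,fr,ft,fw,fx,iv] rk=7  ker:io,ir,it,iw,ix,or,ot,ov,ow,ox,rt,rv,rx,tw,tx,vw,vx
∂2: piv[fio,fix,fow,fox,frt,iot,iow,ort,orx,otx,ovw,rvx] rk=12  ker:iox
b_2=(13−12)−0=1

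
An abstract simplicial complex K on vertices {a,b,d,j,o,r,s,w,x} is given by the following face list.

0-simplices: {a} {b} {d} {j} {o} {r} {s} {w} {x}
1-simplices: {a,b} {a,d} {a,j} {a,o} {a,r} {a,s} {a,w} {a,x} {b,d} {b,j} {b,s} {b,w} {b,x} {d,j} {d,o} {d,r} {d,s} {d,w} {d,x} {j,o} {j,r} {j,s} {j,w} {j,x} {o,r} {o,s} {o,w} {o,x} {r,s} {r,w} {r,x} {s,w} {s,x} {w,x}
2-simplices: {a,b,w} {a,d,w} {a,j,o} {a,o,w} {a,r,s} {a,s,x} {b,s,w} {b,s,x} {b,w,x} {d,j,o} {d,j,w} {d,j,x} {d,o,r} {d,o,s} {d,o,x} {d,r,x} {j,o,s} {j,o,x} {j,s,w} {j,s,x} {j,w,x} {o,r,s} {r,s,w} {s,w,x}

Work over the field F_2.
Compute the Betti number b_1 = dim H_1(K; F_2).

b_1=5

n_0=9 n_1=34 n_2=24  [Z2]
∂1: piv[ab,ad,aj,ao,ar,as,aw,ax] rk=8  ker:bd,bj,bs,bw,bx,dj,do,dr,ds,dw,dx,jo,jr,js,jw,jx,or,os,ow,ox,rs,rw,rx,sw,sx,wx
∂2: piv[abw,adw,ajo,aow,ars,asx,bsw,bsx,bwx,djo,djw,djx,dor,dos,dox,drx,jos,jsw,jsx,ors,rsw] rk=21  ker:jox,jwx,swx
b_1=(34−8)−21=5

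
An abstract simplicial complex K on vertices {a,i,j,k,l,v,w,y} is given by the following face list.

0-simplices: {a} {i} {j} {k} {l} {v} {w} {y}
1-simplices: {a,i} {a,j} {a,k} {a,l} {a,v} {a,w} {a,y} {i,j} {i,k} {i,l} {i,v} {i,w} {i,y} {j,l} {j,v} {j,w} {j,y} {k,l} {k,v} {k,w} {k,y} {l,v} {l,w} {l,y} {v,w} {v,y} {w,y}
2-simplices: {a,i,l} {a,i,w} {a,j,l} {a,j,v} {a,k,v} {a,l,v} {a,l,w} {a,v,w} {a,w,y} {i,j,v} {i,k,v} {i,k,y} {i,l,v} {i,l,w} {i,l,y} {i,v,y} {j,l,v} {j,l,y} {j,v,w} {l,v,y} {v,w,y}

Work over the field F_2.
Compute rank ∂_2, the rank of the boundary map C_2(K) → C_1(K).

n_0=8 n_1=27 n_2=21  [Z2]
∂1: piv[ai,aj,ak,al,av,aw,ay] rk=7  ker:ij,ik,il,iv,iw,iy,jl,jv,jw,jy,kl,kv,kw,ky,lv,lw,ly,vw,vy,wy
∂2: piv[ail,aiw,ajl,ajv,akv,alv,alw,avw,awy,ijv,ikv,iky,ilv,ily,ivy,jly,jvw,vwy] rk=18  ker:ilw,jlv,lvy
rk∂_2=18

rank∂_2=18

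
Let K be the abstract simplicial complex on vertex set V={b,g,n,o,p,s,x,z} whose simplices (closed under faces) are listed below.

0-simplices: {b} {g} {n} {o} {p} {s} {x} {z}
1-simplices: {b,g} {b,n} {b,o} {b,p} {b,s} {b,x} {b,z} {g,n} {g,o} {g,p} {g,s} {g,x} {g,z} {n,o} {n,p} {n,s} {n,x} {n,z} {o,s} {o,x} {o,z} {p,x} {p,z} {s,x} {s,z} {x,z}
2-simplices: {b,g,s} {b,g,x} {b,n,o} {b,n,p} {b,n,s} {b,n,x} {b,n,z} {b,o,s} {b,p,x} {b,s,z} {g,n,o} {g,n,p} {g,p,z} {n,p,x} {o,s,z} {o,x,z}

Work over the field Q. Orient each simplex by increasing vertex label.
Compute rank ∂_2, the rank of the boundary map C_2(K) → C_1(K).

rank∂_2=15

n_0=8 n_1=26 n_2=16  [Q]
∂1: piv[bg,bn,bo,bp,bs,bx,bz] rk=7  ker:gn,go,gp,gs,gx,gz,no,np,ns,nx,nz,os,ox,oz,px,pz,sx,sz,xz
∂2: piv[bgs,bgx,bno,bnp,bns,bnx,bnz,bos,bpx,bsz,gno,gnp,gpz,osz,oxz] rk=15  ker:npx
rk∂_2=15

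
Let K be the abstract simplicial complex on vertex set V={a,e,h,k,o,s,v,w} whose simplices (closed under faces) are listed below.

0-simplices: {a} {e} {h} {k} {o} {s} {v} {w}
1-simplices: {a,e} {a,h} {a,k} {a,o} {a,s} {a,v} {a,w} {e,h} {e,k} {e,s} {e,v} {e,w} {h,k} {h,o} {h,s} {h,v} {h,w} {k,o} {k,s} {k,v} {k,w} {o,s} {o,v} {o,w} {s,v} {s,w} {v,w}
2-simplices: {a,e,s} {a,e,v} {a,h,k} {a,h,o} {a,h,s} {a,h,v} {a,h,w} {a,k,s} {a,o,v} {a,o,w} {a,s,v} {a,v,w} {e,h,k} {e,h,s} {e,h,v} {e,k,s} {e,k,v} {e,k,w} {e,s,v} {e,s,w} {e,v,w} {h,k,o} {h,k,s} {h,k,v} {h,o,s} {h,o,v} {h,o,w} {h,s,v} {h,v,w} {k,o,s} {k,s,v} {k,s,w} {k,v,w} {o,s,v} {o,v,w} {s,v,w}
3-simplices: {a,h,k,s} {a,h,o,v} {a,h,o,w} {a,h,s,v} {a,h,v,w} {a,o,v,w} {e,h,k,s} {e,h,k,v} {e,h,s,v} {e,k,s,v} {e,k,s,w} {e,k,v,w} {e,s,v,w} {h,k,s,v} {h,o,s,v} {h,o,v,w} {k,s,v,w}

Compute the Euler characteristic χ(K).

χ(K)=0

n_0=8 n_1=27 n_2=36 n_3=17
χ=+8−27+36−17=0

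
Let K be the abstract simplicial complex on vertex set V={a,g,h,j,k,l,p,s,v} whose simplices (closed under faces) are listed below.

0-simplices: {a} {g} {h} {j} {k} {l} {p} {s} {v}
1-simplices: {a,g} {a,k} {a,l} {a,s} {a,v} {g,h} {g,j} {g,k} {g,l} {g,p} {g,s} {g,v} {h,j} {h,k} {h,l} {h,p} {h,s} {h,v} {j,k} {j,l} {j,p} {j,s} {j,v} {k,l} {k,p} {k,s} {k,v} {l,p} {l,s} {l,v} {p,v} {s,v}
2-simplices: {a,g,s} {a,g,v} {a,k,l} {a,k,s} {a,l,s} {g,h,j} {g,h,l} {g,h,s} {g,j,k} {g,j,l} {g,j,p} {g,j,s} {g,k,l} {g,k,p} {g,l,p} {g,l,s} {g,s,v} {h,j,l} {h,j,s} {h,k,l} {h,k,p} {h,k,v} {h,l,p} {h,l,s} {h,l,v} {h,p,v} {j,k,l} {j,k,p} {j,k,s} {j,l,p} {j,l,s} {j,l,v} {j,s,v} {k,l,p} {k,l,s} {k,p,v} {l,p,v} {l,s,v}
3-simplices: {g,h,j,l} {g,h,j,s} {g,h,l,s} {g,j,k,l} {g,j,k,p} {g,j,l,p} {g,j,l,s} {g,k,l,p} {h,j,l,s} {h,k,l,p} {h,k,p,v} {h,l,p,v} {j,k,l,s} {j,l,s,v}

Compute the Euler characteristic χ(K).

χ(K)=1

n_0=9 n_1=32 n_2=38 n_3=14
χ=+9−32+38−14=1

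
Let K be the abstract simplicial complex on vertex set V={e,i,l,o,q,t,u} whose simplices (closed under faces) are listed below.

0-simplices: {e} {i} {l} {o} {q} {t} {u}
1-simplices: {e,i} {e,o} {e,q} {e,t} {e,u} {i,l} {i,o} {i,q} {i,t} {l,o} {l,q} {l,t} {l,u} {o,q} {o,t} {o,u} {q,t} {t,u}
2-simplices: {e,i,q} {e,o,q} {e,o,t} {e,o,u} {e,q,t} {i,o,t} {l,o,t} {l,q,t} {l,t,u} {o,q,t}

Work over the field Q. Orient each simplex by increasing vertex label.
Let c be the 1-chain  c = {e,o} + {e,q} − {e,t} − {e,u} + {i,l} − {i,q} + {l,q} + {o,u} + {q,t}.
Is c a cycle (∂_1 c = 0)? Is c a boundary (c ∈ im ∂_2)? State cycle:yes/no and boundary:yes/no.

n_0=7 n_1=18 n_2=10  [Q]
∂1: piv[ei,eo,eq,et,eu,il] rk=6  ker:io,iq,it,lo,lq,lt,lu,oq,ot,ou,qt,tu
∂2: piv[eiq,eoq,eot,eou,eqt,iot,lot,lqt,ltu] rk=9  ker:oqt
∂1c = 0
c vs im∂2: residual ≠ 0 ⇒ not boundary

cycle:yes boundary:no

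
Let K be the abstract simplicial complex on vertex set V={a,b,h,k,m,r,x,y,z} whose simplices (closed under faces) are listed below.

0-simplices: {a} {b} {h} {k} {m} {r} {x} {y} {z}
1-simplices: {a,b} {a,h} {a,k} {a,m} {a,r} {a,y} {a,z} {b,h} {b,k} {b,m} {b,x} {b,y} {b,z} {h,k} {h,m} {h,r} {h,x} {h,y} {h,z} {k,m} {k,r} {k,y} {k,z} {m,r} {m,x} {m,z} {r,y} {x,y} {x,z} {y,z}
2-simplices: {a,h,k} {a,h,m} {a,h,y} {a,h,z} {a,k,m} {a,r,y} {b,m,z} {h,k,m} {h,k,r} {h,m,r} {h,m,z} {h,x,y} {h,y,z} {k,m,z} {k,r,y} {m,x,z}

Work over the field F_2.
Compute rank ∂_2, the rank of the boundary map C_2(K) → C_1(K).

rank∂_2=15

n_0=9 n_1=30 n_2=16  [Z2]
∂1: piv[ab,ah,ak,am,ar,ay,az,bx] rk=8  ker:bh,bk,bm,by,bz,hk,hm,hr,hx,hy,hz,km,kr,ky,kz,mr,mx,mz,ry,xy,xz,yz
∂2: piv[ahk,ahm,ahy,ahz,akm,ary,bmz,hkr,hmr,hmz,hxy,hyz,kmz,kry,mxz] rk=15  ker:hkm
rk∂_2=15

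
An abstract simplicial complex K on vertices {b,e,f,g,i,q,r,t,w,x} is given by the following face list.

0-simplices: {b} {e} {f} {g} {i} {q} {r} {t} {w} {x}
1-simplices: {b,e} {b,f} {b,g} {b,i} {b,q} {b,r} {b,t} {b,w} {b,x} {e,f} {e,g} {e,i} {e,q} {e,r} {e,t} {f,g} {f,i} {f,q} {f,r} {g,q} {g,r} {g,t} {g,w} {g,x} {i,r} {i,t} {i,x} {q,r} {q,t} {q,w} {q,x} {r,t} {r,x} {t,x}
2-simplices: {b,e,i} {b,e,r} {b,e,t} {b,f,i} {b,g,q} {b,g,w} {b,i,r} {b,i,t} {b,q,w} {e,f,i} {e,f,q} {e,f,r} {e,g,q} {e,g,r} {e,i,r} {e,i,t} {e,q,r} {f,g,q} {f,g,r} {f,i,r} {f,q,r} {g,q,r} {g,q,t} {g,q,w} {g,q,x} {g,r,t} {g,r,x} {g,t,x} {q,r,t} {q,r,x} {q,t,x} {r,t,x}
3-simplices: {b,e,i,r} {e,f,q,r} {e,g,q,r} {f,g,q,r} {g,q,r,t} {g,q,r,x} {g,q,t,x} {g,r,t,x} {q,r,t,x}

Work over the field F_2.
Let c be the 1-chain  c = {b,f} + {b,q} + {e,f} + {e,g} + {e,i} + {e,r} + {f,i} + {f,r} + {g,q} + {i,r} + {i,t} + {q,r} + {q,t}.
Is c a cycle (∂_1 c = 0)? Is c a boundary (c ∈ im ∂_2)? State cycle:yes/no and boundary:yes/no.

cycle:yes boundary:no

n_0=10 n_1=34 n_2=32 n_3=9  [Z2]
∂1: piv[be,bf,bg,bi,bq,br,bt,bw,bx] rk=9  ker:ef,eg,ei,eq,er,et,fg,fi,fq,fr,gq,gr,gt,gw,gx,ir,it,ix,qr,qt,qw,qx,rt,rx,tx
∂2: piv[bei,ber,bet,bfi,bgq,bgw,bir,bit,bqw,efi,efq,efr,egq,egr,eqr,fgq,gqt,gqx,grt,grx,gtx] rk=21  ker:eir,eit,fgr,fir,fqr,gqr,gqw,qrt,qrx,qtx,rtx
∂3: piv[beir,efqr,egqr,fgqr,gqrt,gqrx,gqtx,grtx] rk=8  ker:qrtx
∂1c = 0
c vs im∂2: residual ≠ 0 ⇒ not boundary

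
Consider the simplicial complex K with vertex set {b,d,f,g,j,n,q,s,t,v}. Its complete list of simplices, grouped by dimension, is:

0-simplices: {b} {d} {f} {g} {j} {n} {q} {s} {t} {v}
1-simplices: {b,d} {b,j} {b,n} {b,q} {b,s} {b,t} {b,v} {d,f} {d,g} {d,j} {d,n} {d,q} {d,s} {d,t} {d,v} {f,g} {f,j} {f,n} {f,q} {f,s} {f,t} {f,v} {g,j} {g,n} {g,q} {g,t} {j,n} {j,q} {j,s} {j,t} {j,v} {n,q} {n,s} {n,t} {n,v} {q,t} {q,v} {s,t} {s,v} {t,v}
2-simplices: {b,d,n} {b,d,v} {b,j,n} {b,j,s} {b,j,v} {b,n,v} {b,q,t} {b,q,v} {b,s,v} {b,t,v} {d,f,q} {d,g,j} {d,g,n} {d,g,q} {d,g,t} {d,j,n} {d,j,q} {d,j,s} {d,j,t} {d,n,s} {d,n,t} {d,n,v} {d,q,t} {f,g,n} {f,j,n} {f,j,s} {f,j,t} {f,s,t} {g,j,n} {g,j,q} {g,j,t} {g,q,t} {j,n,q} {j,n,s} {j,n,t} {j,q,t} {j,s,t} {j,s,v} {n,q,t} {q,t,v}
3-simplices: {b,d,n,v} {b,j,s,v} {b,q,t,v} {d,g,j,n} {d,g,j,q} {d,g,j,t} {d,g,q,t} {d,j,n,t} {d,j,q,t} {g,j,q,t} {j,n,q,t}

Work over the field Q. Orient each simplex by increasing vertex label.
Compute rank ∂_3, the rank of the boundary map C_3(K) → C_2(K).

n_0=10 n_1=40 n_2=40 n_3=11  [Q]
∂1: piv[bd,bj,bn,bq,bs,bt,bv,df,dg] rk=9  ker:dj,dn,dq,ds,dt,dv,fg,fj,fn,fq,fs,ft,fv,gj,gn,gq,gt,jn,jq,js,jt,jv,nq,ns,nt,nv,qt,qv,st,sv,tv
∂2: piv[bdn,bdv,bjn,bjs,bjv,bnv,bqt,bqv,bsv,btv,dfq,dgj,dgn,dgq,dgt,djn,djq,djs,djt,dns,dnt,dqt,fgn,fjn,fjs,fjt,fst,jnq] rk=28  ker:dnv,gjn,gjq,gjt,gqt,jns,jnt,jqt,jst,jsv,nqt,qtv
∂3: piv[bdnv,bjsv,bqtv,dgjn,dgjq,dgjt,dgqt,djnt,djqt,jnqt] rk=10  ker:gjqt
rk∂_3=10

rank∂_3=10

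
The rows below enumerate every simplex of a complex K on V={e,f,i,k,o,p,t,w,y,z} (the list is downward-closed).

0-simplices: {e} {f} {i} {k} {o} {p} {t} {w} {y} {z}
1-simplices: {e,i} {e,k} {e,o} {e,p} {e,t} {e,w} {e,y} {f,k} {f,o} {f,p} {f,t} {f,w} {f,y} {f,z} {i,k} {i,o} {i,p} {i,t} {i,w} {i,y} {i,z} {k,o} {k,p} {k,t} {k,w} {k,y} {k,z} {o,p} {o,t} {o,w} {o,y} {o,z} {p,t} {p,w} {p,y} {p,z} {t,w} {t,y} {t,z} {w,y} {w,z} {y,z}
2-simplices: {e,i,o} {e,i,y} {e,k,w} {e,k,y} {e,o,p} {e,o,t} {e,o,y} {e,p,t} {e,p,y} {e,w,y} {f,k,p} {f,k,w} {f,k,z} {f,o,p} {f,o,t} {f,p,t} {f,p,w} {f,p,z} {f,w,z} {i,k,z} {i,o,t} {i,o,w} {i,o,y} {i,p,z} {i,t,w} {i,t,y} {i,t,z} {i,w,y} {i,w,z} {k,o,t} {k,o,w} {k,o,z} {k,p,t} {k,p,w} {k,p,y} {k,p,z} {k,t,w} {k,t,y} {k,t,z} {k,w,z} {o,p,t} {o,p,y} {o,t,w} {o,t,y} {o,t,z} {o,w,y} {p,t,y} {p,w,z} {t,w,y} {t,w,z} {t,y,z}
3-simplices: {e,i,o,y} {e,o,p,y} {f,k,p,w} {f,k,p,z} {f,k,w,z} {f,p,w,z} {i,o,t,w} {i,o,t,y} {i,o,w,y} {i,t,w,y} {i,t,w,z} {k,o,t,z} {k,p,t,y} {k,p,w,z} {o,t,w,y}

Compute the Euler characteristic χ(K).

n_0=10 n_1=42 n_2=51 n_3=15
χ=+10−42+51−15=4

χ(K)=4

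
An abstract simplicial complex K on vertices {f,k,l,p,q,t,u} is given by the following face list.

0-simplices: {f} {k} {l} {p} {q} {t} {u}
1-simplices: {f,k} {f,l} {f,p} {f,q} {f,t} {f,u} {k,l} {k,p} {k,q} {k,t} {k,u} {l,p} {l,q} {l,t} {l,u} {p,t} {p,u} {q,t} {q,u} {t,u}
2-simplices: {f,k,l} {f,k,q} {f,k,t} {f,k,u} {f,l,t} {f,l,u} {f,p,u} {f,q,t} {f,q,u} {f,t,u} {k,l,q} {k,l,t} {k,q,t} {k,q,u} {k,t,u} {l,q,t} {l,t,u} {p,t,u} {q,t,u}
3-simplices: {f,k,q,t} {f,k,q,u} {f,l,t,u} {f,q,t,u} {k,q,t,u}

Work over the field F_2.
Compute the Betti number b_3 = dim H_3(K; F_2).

b_3=0

n_0=7 n_1=20 n_2=19 n_3=5  [Z2]
∂1: piv[fk,fl,fp,fq,ft,fu] rk=6  ker:kl,kp,kq,kt,ku,lp,lq,lt,lu,pt,pu,qt,qu,tu
∂2: piv[fkl,fkq,fkt,fku,flt,flu,fpu,fqt,fqu,ftu,klq,ptu] rk=12  ker:klt,kqt,kqu,ktu,lqt,ltu,qtu
∂3: piv[fkqt,fkqu,fltu,fqtu,kqtu] rk=5
b_3=(5−5)−0=0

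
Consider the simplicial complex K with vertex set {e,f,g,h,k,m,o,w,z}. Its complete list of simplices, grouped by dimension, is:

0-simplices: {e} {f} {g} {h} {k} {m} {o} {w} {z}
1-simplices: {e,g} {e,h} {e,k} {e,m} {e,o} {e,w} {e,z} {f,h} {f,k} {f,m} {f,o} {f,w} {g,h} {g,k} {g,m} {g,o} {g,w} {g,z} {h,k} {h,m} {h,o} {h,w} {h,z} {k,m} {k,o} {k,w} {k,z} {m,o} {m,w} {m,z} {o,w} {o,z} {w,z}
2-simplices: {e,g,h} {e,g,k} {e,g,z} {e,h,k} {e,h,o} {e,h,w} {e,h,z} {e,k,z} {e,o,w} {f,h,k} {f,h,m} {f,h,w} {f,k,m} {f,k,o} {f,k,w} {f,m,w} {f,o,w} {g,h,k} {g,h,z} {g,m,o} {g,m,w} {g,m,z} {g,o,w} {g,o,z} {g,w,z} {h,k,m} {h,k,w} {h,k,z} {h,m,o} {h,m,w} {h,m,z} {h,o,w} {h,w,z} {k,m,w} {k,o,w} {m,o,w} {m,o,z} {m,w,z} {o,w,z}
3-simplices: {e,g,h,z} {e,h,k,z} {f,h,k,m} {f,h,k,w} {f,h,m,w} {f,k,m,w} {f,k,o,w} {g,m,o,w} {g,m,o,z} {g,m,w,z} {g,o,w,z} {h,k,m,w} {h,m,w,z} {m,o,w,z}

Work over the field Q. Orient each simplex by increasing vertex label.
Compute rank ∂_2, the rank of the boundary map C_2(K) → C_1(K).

n_0=9 n_1=33 n_2=39 n_3=14  [Q]
∂1: piv[eg,eh,ek,em,eo,ew,ez,fh] rk=8  ker:fk,fm,fo,fw,gh,gk,gm,go,gw,gz,hk,hm,ho,hw,hz,km,ko,kw,kz,mo,mw,mz,ow,oz,wz
∂2: piv[egh,egk,egz,ehk,eho,ehw,ehz,ekz,eow,fhk,fhm,fhw,fkm,fko,fkw,fmw,fow,gmo,gmw,gmz,gow,goz,gwz,hmz] rk=24  ker:ghk,ghz,hkm,hkw,hkz,hmo,hmw,how,hwz,kmw,kow,mow,moz,mwz,owz
∂3: piv[eghz,ehkz,fhkm,fhkw,fhmw,fkmw,fkow,gmow,gmoz,gmwz,gowz,hmwz] rk=12  ker:hkmw,mowz
rk∂_2=24

rank∂_2=24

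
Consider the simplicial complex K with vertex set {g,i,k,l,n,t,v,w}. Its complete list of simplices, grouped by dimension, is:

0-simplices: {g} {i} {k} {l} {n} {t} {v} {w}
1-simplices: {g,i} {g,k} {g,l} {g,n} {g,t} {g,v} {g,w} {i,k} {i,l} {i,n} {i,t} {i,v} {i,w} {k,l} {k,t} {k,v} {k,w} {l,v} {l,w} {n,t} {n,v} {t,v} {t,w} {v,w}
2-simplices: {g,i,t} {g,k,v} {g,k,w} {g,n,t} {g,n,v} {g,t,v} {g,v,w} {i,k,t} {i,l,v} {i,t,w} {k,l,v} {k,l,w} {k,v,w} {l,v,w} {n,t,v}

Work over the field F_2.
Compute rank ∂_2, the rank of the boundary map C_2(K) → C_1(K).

n_0=8 n_1=24 n_2=15  [Z2]
∂1: piv[gi,gk,gl,gn,gt,gv,gw] rk=7  ker:ik,il,in,it,iv,iw,kl,kt,kv,kw,lv,lw,nt,nv,tv,tw,vw
∂2: piv[git,gkv,gkw,gnt,gnv,gtv,gvw,ikt,ilv,itw,klv,klw] rk=12  ker:kvw,lvw,ntv
rk∂_2=12

rank∂_2=12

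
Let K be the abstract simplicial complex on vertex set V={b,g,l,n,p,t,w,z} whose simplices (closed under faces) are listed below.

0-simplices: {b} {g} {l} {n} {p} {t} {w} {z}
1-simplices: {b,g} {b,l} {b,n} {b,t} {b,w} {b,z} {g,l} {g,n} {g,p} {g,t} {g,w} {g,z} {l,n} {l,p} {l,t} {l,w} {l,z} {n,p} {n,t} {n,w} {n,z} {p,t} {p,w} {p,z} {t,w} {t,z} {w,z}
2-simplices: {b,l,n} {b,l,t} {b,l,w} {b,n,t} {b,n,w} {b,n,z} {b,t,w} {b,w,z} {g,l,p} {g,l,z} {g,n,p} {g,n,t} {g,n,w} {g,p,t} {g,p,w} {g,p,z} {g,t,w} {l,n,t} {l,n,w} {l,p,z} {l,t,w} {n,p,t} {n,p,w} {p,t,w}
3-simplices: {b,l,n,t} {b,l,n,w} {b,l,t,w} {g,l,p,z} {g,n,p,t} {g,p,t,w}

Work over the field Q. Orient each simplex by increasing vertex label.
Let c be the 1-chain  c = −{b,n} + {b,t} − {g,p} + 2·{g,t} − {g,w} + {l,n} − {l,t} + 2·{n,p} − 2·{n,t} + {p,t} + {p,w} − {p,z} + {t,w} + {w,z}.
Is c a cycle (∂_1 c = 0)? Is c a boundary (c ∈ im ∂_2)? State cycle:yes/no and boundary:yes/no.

n_0=8 n_1=27 n_2=24 n_3=6  [Q]
∂1: piv[bg,bl,bn,bt,bw,bz,gp] rk=7  ker:gl,gn,gt,gw,gz,ln,lp,lt,lw,lz,np,nt,nw,nz,pt,pw,pz,tw,tz,wz
∂2: piv[bln,blt,blw,bnt,bnw,bnz,btw,bwz,glp,glz,gnp,gnt,gnw,gpt,gpw,gpz] rk=16  ker:gtw,lnt,lnw,lpz,ltw,npt,npw,ptw
∂3: piv[blnt,blnw,bltw,glpz,gnpt,gptw] rk=6
∂1c = 0
c vs im∂2: residual ≠ 0 ⇒ not boundary

cycle:yes boundary:no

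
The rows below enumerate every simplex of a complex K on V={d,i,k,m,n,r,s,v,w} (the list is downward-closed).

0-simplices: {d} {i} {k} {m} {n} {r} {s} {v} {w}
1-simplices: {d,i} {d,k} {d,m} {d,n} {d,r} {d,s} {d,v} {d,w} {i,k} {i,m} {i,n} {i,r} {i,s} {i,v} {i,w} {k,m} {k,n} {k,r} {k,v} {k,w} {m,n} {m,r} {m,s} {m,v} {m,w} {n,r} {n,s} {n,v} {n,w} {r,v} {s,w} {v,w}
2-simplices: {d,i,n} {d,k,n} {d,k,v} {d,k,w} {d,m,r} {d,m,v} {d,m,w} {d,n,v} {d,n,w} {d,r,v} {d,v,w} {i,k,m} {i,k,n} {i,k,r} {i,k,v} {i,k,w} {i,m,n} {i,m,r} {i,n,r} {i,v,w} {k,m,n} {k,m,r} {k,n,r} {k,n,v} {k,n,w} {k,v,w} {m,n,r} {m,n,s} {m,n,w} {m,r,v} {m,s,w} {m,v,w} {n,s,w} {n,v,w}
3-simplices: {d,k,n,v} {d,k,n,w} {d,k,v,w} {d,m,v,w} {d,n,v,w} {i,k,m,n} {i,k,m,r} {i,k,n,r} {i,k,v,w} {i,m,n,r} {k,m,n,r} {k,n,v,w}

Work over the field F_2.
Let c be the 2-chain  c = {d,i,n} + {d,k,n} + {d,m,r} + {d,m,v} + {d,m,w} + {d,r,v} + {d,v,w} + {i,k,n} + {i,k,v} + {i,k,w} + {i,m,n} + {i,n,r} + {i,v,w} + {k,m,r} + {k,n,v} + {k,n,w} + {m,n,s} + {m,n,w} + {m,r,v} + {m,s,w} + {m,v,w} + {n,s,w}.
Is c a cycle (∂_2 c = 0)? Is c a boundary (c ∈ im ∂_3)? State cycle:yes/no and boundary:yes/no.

n_0=9 n_1=32 n_2=34 n_3=12  [Z2]
∂1: piv[di,dk,dm,dn,dr,ds,dv,dw] rk=8  ker:ik,im,in,ir,is,iv,iw,km,kn,kr,kv,kw,mn,mr,ms,mv,mw,nr,ns,nv,nw,rv,sw,vw
∂2: piv[din,dkn,dkv,dkw,dmr,dmv,dmw,dnv,dnw,drv,dvw,ikm,ikn,ikr,ikv,ikw,imn,imr,inr,mns,mnw,msw] rk=22  ker:ivw,kmn,kmr,knr,knv,knw,kvw,mnr,mrv,mvw,nsw,nvw
∂3: piv[dknv,dknw,dkvw,dmvw,dnvw,ikmn,ikmr,iknr,ikvw,imnr] rk=10  ker:kmnr,knvw
∂2c = {d,i} + {d,k} + {d,m} + {d,v} + {i,k} + {i,m} + {i,r} + {k,m} + {k,r} + {m,n} + {m,r} + {m,v} + {n,r} + {n,v} + {n,w} + {v,w}

cycle:no boundary:no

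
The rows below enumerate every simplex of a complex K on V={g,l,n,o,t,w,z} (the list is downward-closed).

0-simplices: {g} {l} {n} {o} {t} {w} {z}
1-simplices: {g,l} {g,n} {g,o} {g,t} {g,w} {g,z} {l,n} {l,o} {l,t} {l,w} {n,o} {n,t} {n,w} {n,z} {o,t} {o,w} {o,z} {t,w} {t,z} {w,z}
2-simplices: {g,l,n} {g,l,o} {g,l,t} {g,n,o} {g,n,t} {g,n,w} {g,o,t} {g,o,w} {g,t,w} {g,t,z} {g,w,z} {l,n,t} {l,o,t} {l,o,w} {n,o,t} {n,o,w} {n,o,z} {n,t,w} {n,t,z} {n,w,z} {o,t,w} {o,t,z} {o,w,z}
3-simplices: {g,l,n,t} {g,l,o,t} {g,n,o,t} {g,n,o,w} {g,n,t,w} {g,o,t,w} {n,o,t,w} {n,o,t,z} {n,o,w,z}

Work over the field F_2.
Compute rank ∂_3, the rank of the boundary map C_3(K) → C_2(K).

rank∂_3=8

n_0=7 n_1=20 n_2=23 n_3=9  [Z2]
∂1: piv[gl,gn,go,gt,gw,gz] rk=6  ker:ln,lo,lt,lw,no,nt,nw,nz,ot,ow,oz,tw,tz,wz
∂2: piv[gln,glo,glt,gno,gnt,gnw,got,gow,gtw,gtz,gwz,low,noz,ntz] rk=14  ker:lnt,lot,not,now,ntw,nwz,otw,otz,owz
∂3: piv[glnt,glot,gnot,gnow,gntw,gotw,notz,nowz] rk=8  ker:notw
rk∂_3=8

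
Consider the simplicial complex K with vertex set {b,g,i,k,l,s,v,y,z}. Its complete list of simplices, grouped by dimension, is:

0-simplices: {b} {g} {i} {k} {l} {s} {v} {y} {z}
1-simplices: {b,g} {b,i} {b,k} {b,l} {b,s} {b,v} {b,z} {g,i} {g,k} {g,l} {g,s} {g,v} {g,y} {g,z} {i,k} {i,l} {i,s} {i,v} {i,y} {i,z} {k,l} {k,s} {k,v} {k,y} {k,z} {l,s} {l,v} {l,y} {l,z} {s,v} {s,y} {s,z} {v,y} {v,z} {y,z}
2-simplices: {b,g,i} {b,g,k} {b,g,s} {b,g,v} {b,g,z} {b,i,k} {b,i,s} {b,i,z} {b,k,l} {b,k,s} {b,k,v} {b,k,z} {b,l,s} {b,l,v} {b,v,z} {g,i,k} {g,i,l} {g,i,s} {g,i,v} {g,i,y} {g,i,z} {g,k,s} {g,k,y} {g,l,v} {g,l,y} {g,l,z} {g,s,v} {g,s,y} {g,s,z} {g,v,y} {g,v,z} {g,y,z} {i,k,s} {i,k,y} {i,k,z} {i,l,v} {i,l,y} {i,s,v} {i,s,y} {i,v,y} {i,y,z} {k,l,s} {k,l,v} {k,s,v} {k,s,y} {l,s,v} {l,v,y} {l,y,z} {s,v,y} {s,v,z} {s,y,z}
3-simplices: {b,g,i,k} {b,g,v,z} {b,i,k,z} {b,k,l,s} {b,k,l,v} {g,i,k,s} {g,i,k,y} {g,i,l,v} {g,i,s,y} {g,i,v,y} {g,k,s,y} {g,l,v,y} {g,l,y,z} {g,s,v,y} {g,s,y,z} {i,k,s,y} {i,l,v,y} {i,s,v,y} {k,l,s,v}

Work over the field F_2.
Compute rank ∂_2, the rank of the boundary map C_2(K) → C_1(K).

rank∂_2=27

n_0=9 n_1=35 n_2=51 n_3=19  [Z2]
∂1: piv[bg,bi,bk,bl,bs,bv,bz,gy] rk=8  ker:gi,gk,gl,gs,gv,gz,ik,il,is,iv,iy,iz,kl,ks,kv,ky,kz,ls,lv,ly,lz,sv,sy,sz,vy,vz,yz
∂2: piv[bgi,bgk,bgs,bgv,bgz,bik,bis,biz,bkl,bks,bkv,bkz,bls,blv,bvz,gil,giv,giy,gky,glv,gly,glz,gsv,gsy,gsz,gvy,gyz] rk=27  ker:gik,gis,giz,gks,gvz,iks,iky,ikz,ilv,ily,isv,isy,ivy,iyz,kls,klv,ksv,ksy,lsv,lvy,lyz,svy,svz,syz
∂3: piv[bgik,bgvz,bikz,bkls,bklv,giks,giky,gilv,gisy,givy,gksy,glvy,glyz,gsvy,gsyz,ilvy,isvy,klsv] rk=18  ker:iksy
rk∂_2=27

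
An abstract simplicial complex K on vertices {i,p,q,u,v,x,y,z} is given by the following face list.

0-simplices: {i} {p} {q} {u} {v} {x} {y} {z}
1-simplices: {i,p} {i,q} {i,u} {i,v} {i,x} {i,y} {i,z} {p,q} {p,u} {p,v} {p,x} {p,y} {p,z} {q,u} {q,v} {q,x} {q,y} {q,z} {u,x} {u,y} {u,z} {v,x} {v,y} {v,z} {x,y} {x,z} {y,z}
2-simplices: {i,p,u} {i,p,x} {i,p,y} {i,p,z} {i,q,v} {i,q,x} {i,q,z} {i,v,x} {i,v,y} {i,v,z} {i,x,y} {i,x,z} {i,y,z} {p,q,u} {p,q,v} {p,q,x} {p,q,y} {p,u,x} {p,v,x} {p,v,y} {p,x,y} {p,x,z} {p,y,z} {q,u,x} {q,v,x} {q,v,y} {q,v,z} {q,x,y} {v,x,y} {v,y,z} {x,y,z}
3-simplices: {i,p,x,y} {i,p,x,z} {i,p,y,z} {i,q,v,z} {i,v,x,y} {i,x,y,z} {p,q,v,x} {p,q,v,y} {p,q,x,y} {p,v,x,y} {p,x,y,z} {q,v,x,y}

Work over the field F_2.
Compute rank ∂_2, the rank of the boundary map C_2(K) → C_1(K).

rank∂_2=18

n_0=8 n_1=27 n_2=31 n_3=12  [Z2]
∂1: piv[ip,iq,iu,iv,ix,iy,iz] rk=7  ker:pq,pu,pv,px,py,pz,qu,qv,qx,qy,qz,ux,uy,uz,vx,vy,vz,xy,xz,yz
∂2: piv[ipu,ipx,ipy,ipz,iqv,iqx,iqz,ivx,ivy,ivz,ixy,ixz,iyz,pqu,pqv,pqx,pqy,pux] rk=18  ker:pvx,pvy,pxy,pxz,pyz,qux,qvx,qvy,qvz,qxy,vxy,vyz,xyz
∂3: piv[ipxy,ipxz,ipyz,iqvz,ivxy,ixyz,pqvx,pqvy,pqxy,pvxy] rk=10  ker:pxyz,qvxy
rk∂_2=18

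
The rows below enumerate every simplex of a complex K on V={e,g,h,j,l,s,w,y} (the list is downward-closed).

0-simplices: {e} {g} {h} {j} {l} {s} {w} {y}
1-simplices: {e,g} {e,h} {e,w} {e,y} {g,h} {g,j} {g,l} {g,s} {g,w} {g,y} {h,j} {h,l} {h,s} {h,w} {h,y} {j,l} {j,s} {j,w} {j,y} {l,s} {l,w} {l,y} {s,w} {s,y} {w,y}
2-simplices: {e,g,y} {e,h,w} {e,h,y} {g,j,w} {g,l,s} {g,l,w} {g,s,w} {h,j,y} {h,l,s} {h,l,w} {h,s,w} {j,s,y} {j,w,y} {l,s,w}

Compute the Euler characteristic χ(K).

n_0=8 n_1=25 n_2=14
χ=+8−25+14=-3

χ(K)=-3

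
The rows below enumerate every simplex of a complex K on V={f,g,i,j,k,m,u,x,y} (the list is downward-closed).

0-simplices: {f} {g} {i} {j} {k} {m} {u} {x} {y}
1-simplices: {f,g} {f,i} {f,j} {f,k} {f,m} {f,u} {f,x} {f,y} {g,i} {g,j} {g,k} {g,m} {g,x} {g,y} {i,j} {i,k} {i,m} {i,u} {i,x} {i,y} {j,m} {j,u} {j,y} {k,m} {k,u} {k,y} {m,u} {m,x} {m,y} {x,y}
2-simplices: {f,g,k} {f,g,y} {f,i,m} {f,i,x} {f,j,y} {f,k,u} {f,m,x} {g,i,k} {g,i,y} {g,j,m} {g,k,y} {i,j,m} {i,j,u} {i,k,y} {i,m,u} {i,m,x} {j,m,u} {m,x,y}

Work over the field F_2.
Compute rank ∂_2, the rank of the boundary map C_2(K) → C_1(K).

n_0=9 n_1=30 n_2=18  [Z2]
∂1: piv[fg,fi,fj,fk,fm,fu,fx,fy] rk=8  ker:gi,gj,gk,gm,gx,gy,ij,ik,im,iu,ix,iy,jm,ju,jy,km,ku,ky,mu,mx,my,xy
∂2: piv[fgk,fgy,fim,fix,fjy,fku,fmx,gik,giy,gjm,gky,ijm,iju,imu,mxy] rk=15  ker:iky,imx,jmu
rk∂_2=15

rank∂_2=15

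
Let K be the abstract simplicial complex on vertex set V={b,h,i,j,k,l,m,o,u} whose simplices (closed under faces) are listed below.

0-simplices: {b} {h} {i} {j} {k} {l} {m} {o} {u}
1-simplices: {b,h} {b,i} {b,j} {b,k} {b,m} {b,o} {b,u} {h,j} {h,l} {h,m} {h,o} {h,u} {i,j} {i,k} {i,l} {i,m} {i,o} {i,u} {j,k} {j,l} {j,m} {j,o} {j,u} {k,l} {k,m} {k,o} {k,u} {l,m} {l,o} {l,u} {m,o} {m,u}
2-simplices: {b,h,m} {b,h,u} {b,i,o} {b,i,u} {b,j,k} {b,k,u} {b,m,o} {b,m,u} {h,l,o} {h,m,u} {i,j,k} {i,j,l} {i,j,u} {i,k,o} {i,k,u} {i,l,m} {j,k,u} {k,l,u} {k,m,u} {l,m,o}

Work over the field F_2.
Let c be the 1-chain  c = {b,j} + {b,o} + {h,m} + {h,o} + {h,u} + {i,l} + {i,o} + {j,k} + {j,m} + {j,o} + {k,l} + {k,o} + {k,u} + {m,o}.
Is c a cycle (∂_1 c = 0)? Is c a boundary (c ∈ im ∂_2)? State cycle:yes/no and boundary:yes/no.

cycle:no boundary:no

n_0=9 n_1=32 n_2=20  [Z2]
∂1: piv[bh,bi,bj,bk,bm,bo,bu,hl] rk=8  ker:hj,hm,ho,hu,ij,ik,il,im,io,iu,jk,jl,jm,jo,ju,kl,km,ko,ku,lm,lo,lu,mo,mu
∂2: piv[bhm,bhu,bio,biu,bjk,bku,bmo,bmu,hlo,ijk,ijl,iju,iko,iku,ilm,klu,kmu,lmo] rk=18  ker:hmu,jku
∂1c = {h} + {m}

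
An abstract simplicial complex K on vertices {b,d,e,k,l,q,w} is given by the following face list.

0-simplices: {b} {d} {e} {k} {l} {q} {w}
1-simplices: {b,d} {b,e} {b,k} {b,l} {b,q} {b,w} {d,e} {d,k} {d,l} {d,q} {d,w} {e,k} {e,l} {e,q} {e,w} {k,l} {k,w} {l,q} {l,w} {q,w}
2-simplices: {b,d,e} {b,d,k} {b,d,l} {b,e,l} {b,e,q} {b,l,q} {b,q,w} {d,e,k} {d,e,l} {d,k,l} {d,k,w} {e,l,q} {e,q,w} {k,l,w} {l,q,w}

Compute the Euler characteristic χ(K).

χ(K)=2

n_0=7 n_1=20 n_2=15
χ=+7−20+15=2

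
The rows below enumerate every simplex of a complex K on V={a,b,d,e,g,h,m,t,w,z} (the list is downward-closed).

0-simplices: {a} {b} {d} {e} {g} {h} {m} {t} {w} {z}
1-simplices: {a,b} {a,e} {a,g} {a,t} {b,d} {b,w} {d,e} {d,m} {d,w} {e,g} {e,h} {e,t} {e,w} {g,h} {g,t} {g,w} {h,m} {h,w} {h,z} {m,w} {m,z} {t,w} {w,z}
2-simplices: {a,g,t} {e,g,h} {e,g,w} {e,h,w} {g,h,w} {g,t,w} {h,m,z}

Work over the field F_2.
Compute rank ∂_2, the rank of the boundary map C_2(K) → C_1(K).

rank∂_2=6

n_0=10 n_1=23 n_2=7  [Z2]
∂1: piv[ab,ae,ag,at,bd,bw,dm,eh,hz] rk=9  ker:de,dw,eg,et,ew,gh,gt,gw,hm,hw,mw,mz,tw,wz
∂2: piv[agt,egh,egw,ehw,gtw,hmz] rk=6  ker:ghw
rk∂_2=6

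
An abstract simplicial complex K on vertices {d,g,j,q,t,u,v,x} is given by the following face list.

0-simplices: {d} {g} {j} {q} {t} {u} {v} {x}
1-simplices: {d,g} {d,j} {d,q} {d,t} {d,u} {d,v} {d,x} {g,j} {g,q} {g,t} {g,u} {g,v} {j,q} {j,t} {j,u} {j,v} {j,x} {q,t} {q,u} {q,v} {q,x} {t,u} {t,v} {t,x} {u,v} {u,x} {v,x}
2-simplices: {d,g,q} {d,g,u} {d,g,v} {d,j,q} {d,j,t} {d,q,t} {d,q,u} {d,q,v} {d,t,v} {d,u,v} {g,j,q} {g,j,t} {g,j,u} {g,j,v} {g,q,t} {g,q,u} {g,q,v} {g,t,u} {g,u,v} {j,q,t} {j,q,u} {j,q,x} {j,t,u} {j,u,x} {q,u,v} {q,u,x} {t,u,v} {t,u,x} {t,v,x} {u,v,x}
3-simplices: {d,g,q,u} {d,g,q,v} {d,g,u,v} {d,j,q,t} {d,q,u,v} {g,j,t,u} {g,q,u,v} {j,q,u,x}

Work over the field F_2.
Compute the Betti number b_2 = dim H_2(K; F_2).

b_2=4

n_0=8 n_1=27 n_2=30 n_3=8  [Z2]
∂1: piv[dg,dj,dq,dt,du,dv,dx] rk=7  ker:gj,gq,gt,gu,gv,jq,jt,ju,jv,jx,qt,qu,qv,qx,tu,tv,tx,uv,ux,vx
∂2: piv[dgq,dgu,dgv,djq,djt,dqt,dqu,dqv,dtv,duv,gjq,gjt,gju,gjv,gtu,jqx,jux,tux,tvx] rk=19  ker:gqt,gqu,gqv,guv,jqt,jqu,jtu,quv,qux,tuv,uvx
∂3: piv[dgqu,dgqv,dguv,djqt,dquv,gjtu,jqux] rk=7  ker:gquv
b_2=(30−19)−7=4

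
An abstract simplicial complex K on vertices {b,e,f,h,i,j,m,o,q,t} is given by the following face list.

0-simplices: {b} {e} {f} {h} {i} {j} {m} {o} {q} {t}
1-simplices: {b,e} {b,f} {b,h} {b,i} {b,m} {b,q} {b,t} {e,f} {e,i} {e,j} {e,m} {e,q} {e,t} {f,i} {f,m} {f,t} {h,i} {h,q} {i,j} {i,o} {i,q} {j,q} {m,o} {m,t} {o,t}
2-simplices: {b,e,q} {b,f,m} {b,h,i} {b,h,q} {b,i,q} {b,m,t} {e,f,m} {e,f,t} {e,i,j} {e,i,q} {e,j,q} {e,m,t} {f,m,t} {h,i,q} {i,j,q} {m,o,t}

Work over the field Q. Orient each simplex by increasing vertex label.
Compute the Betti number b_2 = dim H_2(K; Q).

b_2=3

n_0=10 n_1=25 n_2=16  [Q]
∂1: piv[be,bf,bh,bi,bm,bq,bt,ej,io] rk=9  ker:ef,ei,em,eq,et,fi,fm,ft,hi,hq,ij,iq,jq,mo,mt,ot
∂2: piv[beq,bfm,bhi,bhq,biq,bmt,efm,eft,eij,eiq,ejq,emt,mot] rk=13  ker:fmt,hiq,ijq
b_2=(16−13)−0=3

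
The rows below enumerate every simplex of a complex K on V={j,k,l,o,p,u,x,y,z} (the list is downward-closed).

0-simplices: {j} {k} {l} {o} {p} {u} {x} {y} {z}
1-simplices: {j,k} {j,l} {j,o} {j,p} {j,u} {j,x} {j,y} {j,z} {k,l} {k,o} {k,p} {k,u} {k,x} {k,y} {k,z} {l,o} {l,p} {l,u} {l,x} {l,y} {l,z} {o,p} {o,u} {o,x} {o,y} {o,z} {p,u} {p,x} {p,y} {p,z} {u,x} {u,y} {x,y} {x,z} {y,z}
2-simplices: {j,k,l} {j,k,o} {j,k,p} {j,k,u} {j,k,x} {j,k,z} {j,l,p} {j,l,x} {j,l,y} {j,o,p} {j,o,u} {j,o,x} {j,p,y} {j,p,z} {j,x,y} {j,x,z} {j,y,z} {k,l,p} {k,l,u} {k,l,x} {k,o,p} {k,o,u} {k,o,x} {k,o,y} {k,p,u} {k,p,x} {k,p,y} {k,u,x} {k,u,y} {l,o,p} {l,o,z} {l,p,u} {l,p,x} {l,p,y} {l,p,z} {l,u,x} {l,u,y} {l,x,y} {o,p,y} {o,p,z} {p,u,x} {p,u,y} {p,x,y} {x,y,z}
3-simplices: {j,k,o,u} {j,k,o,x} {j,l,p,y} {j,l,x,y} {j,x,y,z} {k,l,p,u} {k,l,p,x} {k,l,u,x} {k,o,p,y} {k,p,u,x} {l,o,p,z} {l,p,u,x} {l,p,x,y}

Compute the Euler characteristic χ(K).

n_0=9 n_1=35 n_2=44 n_3=13
χ=+9−35+44−13=5

χ(K)=5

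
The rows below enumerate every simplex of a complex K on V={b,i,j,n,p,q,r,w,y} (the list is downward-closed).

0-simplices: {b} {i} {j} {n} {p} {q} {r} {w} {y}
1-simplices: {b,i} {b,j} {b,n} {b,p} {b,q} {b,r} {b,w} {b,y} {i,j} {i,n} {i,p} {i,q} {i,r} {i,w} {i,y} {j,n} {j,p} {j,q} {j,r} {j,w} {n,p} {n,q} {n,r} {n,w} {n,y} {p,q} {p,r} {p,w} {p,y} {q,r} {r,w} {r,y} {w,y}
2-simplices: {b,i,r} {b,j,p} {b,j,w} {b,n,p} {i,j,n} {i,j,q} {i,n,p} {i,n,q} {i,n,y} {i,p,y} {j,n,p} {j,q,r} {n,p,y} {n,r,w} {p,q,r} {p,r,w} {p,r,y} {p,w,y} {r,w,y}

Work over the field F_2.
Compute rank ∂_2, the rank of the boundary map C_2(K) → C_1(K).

rank∂_2=17

n_0=9 n_1=33 n_2=19  [Z2]
∂1: piv[bi,bj,bn,bp,bq,br,bw,by] rk=8  ker:ij,in,ip,iq,ir,iw,iy,jn,jp,jq,jr,jw,np,nq,nr,nw,ny,pq,pr,pw,py,qr,rw,ry,wy
∂2: piv[bir,bjp,bjw,bnp,ijn,ijq,inp,inq,iny,ipy,jnp,jqr,nrw,pqr,prw,pry,pwy] rk=17  ker:npy,rwy
rk∂_2=17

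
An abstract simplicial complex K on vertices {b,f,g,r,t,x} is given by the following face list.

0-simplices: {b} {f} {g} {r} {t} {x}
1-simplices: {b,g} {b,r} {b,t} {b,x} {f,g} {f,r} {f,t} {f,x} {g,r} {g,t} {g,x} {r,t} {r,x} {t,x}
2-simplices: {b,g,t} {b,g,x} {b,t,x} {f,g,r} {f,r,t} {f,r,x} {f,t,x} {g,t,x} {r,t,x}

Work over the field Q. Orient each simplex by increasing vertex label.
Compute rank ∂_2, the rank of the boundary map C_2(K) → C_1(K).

n_0=6 n_1=14 n_2=9  [Q]
∂1: piv[bg,br,bt,bx,fg] rk=5  ker:fr,ft,fx,gr,gt,gx,rt,rx,tx
∂2: piv[bgt,bgx,btx,fgr,frt,frx,ftx] rk=7  ker:gtx,rtx
rk∂_2=7

rank∂_2=7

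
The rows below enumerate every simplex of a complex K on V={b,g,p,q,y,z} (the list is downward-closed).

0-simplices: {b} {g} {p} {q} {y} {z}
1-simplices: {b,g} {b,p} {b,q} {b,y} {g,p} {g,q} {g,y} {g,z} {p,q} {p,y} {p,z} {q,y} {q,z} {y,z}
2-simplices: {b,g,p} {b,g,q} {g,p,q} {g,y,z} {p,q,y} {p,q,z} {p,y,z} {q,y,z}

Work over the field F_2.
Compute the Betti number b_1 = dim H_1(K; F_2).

b_1=2

n_0=6 n_1=14 n_2=8  [Z2]
∂1: piv[bg,bp,bq,by,gz] rk=5  ker:gp,gq,gy,pq,py,pz,qy,qz,yz
∂2: piv[bgp,bgq,gpq,gyz,pqy,pqz,pyz] rk=7  ker:qyz
b_1=(14−5)−7=2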